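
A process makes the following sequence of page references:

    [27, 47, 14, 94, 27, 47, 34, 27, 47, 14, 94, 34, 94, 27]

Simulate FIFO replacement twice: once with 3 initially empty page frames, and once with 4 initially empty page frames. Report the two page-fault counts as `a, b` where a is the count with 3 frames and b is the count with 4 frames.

3 frames: F F F F F F F . . F F . . F → 10 faults.
4 frames: F F F F . . F F F F F F . F → 11 faults.
11 > 10: adding a frame increased faults — Belady's anomaly.

10, 11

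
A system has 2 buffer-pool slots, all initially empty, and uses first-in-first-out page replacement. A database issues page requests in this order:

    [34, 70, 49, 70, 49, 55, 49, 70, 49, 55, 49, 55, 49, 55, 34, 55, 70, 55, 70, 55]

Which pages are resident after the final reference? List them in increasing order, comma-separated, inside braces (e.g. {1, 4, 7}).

{55, 70}

34: miss, frames [34]
70: miss, frames [34, 70]
49: miss, evict 34, frames [70, 49]
70: hit
49: hit
55: miss, evict 70, frames [49, 55]
49: hit
70: miss, evict 49, frames [55, 70]
49: miss, evict 55, frames [70, 49]
55: miss, evict 70, frames [49, 55]
49: hit
55: hit
49: hit
55: hit
34: miss, evict 49, frames [55, 34]
55: hit
70: miss, evict 55, frames [34, 70]
55: miss, evict 34, frames [70, 55]
70: hit
55: hit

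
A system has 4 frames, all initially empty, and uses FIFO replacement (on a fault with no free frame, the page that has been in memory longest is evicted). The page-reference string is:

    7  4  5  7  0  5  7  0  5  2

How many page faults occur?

5

7: fault, frames [7]
4: fault, frames [7, 4]
5: fault, frames [7, 4, 5]
7: hit
0: fault, frames [7, 4, 5, 0]
5: hit
7: hit
0: hit
5: hit
2: fault, evict 7, frames [4, 5, 0, 2]
Page faults: 5.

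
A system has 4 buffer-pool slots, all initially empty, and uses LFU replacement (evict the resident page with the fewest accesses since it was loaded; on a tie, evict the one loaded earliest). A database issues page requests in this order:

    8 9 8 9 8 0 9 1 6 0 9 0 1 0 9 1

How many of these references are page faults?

8: miss, frames {8}
9: miss, frames {8,9}
8: hit
9: hit
8: hit
0: miss, frames {8,9,0}
9: hit
1: miss, frames {8,9,0,1}
6: miss, evict 0, frames {8,9,1,6}
0: miss, evict 1, frames {8,9,6,0}
9: hit
0: hit
1: miss, evict 6, frames {8,9,0,1}
0: hit
9: hit
1: hit
Page faults: 7.

7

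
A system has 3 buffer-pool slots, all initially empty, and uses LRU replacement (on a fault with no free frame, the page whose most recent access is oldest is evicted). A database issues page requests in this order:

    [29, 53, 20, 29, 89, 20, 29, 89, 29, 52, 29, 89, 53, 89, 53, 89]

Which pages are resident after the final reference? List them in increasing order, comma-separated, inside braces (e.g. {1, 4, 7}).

29 -> fault, frames {29}
53 -> fault, frames {29,53}
20 -> fault, frames {29,53,20}
29 -> hit
89 -> fault, evict 53, frames {20,29,89}
20 -> hit
29 -> hit
89 -> hit
29 -> hit
52 -> fault, evict 20, frames {89,29,52}
29 -> hit
89 -> hit
53 -> fault, evict 52, frames {29,89,53}
89 -> hit
53 -> hit
89 -> hit

{29, 53, 89}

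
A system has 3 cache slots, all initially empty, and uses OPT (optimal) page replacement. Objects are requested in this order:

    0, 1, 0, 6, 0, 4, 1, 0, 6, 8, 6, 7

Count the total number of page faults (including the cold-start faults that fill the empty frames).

7

0 → fault, frames (0)
1 → fault, frames (0 1)
0 → hit
6 → fault, frames (0 1 6)
0 → hit
4 → fault, evict 6, frames (0 1 4)
1 → hit
0 → hit
6 → fault, evict 4, frames (0 1 6)
8 → fault, evict 1, frames (0 6 8)
6 → hit
7 → fault, evict 8, frames (0 6 7)
Page faults: 7.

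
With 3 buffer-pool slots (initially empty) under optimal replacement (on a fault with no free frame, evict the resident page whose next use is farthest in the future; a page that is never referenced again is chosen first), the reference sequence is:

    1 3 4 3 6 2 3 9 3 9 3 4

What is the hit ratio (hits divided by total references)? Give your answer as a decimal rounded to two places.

1: miss, frames (1)
3: miss, frames (1 3)
4: miss, frames (1 3 4)
3: hit
6: miss, evict 1, frames (3 4 6)
2: miss, evict 6, frames (3 4 2)
3: hit
9: miss, evict 2, frames (3 4 9)
3: hit
9: hit
3: hit
4: hit
Hits: 6 of 12 references → 6/12 = 0.5000.

0.50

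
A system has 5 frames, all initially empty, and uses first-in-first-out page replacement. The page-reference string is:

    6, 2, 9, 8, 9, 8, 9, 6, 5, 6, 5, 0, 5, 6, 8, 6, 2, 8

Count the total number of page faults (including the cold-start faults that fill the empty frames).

6 → fault, frames (6)
2 → fault, frames (6 2)
9 → fault, frames (6 2 9)
8 → fault, frames (6 2 9 8)
9 → hit
8 → hit
9 → hit
6 → hit
5 → fault, frames (6 2 9 8 5)
6 → hit
5 → hit
0 → fault, evict 6, frames (2 9 8 5 0)
5 → hit
6 → fault, evict 2, frames (9 8 5 0 6)
8 → hit
6 → hit
2 → fault, evict 9, frames (8 5 0 6 2)
8 → hit
Page faults: 8.

8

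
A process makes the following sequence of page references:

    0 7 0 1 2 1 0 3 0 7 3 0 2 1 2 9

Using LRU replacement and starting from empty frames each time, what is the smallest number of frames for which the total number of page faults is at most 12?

2

f=1: 16 faults
f=2: 12 faults
f=3: 9 faults
f=4: 9 faults
f=5: 6 faults
f=6: 6 faults
Smallest f with faults ≤ 12 is 2.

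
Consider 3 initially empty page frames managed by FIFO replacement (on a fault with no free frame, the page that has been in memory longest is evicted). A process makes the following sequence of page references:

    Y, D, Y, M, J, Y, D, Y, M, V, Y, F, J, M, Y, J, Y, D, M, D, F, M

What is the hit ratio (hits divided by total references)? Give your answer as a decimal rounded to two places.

Y -> miss, frames {Y}
D -> miss, frames {Y,D}
Y -> hit
M -> miss, frames {Y,D,M}
J -> miss, evict Y, frames {D,M,J}
Y -> miss, evict D, frames {M,J,Y}
D -> miss, evict M, frames {J,Y,D}
Y -> hit
M -> miss, evict J, frames {Y,D,M}
V -> miss, evict Y, frames {D,M,V}
Y -> miss, evict D, frames {M,V,Y}
F -> miss, evict M, frames {V,Y,F}
J -> miss, evict V, frames {Y,F,J}
M -> miss, evict Y, frames {F,J,M}
Y -> miss, evict F, frames {J,M,Y}
J -> hit
Y -> hit
D -> miss, evict J, frames {M,Y,D}
M -> hit
D -> hit
F -> miss, evict M, frames {Y,D,F}
M -> miss, evict Y, frames {D,F,M}
Hits: 6 of 22 references → 6/22 = 0.2727.

0.27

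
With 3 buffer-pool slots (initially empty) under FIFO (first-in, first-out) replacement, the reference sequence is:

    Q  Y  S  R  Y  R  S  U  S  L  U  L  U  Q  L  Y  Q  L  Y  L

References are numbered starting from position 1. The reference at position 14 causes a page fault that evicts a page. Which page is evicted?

pos 1: Q: fault, frames [Q]
pos 2: Y: fault, frames [Q, Y]
pos 3: S: fault, frames [Q, Y, S]
pos 4: R: fault, evict Q, frames [Y, S, R]
pos 5: Y: hit
pos 6: R: hit
pos 7: S: hit
pos 8: U: fault, evict Y, frames [S, R, U]
pos 9: S: hit
pos 10: L: fault, evict S, frames [R, U, L]
pos 11: U: hit
pos 12: L: hit
pos 13: U: hit
pos 14: Q: fault, evict R, frames [U, L, Q]
At position 14, page R is evicted.

R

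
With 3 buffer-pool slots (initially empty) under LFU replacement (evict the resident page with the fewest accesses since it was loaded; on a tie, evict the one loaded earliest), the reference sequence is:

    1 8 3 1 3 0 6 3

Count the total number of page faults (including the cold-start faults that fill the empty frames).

1 → miss, frames [1]
8 → miss, frames [1, 8]
3 → miss, frames [1, 8, 3]
1 → hit
3 → hit
0 → miss, evict 8, frames [1, 3, 0]
6 → miss, evict 0, frames [1, 3, 6]
3 → hit
Page faults: 5.

5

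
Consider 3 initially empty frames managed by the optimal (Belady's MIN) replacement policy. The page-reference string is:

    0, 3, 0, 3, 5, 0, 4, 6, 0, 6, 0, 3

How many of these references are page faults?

5

0: miss, frames [0]
3: miss, frames [0, 3]
0: hit
3: hit
5: miss, frames [0, 3, 5]
0: hit
4: miss, evict 5, frames [0, 3, 4]
6: miss, evict 4, frames [0, 3, 6]
0: hit
6: hit
0: hit
3: hit
Page faults: 5.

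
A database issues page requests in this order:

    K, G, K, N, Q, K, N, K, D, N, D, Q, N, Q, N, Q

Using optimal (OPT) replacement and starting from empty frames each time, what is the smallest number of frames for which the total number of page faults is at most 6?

3

f=1: 16 faults
f=2: 7 faults
f=3: 5 faults
f=4: 5 faults
f=5: 5 faults
Smallest f with faults ≤ 6 is 3.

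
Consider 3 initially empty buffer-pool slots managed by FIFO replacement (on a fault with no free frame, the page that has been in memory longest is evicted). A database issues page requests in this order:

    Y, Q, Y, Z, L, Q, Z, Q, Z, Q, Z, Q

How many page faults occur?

4

Y → fault, frames [Y]
Q → fault, frames [Y, Q]
Y → hit
Z → fault, frames [Y, Q, Z]
L → fault, evict Y, frames [Q, Z, L]
Q → hit
Z → hit
Q → hit
Z → hit
Q → hit
Z → hit
Q → hit
Page faults: 4.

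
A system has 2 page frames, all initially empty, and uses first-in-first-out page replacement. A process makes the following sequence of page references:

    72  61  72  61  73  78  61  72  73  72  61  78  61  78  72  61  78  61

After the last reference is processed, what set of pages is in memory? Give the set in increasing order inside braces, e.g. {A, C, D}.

72 → miss, frames (72)
61 → miss, frames (72 61)
72 → hit
61 → hit
73 → miss, evict 72, frames (61 73)
78 → miss, evict 61, frames (73 78)
61 → miss, evict 73, frames (78 61)
72 → miss, evict 78, frames (61 72)
73 → miss, evict 61, frames (72 73)
72 → hit
61 → miss, evict 72, frames (73 61)
78 → miss, evict 73, frames (61 78)
61 → hit
78 → hit
72 → miss, evict 61, frames (78 72)
61 → miss, evict 78, frames (72 61)
78 → miss, evict 72, frames (61 78)
61 → hit

{61, 78}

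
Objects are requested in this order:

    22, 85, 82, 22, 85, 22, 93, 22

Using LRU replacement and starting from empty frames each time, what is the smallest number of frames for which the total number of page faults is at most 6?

2

f=1: 8 faults
f=2: 6 faults
f=3: 4 faults
f=4: 4 faults
Smallest f with faults ≤ 6 is 2.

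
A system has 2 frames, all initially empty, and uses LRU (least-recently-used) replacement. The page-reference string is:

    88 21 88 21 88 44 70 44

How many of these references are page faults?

4

88 → fault, frames {88}
21 → fault, frames {88,21}
88 → hit
21 → hit
88 → hit
44 → fault, evict 21, frames {88,44}
70 → fault, evict 88, frames {44,70}
44 → hit
Page faults: 4.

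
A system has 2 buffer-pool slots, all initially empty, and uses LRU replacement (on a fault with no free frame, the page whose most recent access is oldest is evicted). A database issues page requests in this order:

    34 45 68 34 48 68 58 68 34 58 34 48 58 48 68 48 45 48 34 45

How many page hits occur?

5

34: fault, frames [34]
45: fault, frames [34, 45]
68: fault, evict 34, frames [45, 68]
34: fault, evict 45, frames [68, 34]
48: fault, evict 68, frames [34, 48]
68: fault, evict 34, frames [48, 68]
58: fault, evict 48, frames [68, 58]
68: hit
34: fault, evict 58, frames [68, 34]
58: fault, evict 68, frames [34, 58]
34: hit
48: fault, evict 58, frames [34, 48]
58: fault, evict 34, frames [48, 58]
48: hit
68: fault, evict 58, frames [48, 68]
48: hit
45: fault, evict 68, frames [48, 45]
48: hit
34: fault, evict 45, frames [48, 34]
45: fault, evict 48, frames [34, 45]
Hits: 5.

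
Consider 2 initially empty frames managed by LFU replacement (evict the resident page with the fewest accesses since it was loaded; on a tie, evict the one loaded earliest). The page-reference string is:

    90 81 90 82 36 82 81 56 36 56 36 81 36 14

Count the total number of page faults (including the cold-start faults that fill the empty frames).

90: fault, frames [90]
81: fault, frames [90, 81]
90: hit
82: fault, evict 81, frames [90, 82]
36: fault, evict 82, frames [90, 36]
82: fault, evict 36, frames [90, 82]
81: fault, evict 82, frames [90, 81]
56: fault, evict 81, frames [90, 56]
36: fault, evict 56, frames [90, 36]
56: fault, evict 36, frames [90, 56]
36: fault, evict 56, frames [90, 36]
81: fault, evict 36, frames [90, 81]
36: fault, evict 81, frames [90, 36]
14: fault, evict 36, frames [90, 14]
Page faults: 13.

13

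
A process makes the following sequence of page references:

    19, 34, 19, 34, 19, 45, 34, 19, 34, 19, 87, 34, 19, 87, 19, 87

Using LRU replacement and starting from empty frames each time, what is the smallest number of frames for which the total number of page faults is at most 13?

f=1: 16 faults
f=2: 9 faults
f=3: 4 faults
f=4: 4 faults
Smallest f with faults ≤ 13 is 2.

2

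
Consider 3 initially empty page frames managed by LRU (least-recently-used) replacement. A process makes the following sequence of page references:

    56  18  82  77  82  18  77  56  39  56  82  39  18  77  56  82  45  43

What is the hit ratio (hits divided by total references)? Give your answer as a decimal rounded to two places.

0.28

56 → fault, frames [56]
18 → fault, frames [56, 18]
82 → fault, frames [56, 18, 82]
77 → fault, evict 56, frames [18, 82, 77]
82 → hit
18 → hit
77 → hit
56 → fault, evict 82, frames [18, 77, 56]
39 → fault, evict 18, frames [77, 56, 39]
56 → hit
82 → fault, evict 77, frames [39, 56, 82]
39 → hit
18 → fault, evict 56, frames [82, 39, 18]
77 → fault, evict 82, frames [39, 18, 77]
56 → fault, evict 39, frames [18, 77, 56]
82 → fault, evict 18, frames [77, 56, 82]
45 → fault, evict 77, frames [56, 82, 45]
43 → fault, evict 56, frames [82, 45, 43]
Hits: 5 of 18 references → 5/18 = 0.2778.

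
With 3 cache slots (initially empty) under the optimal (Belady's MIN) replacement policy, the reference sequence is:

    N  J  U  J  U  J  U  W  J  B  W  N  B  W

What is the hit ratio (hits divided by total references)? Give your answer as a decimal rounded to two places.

N -> miss, frames [N]
J -> miss, frames [N, J]
U -> miss, frames [N, J, U]
J -> hit
U -> hit
J -> hit
U -> hit
W -> miss, evict U, frames [N, J, W]
J -> hit
B -> miss, evict J, frames [N, W, B]
W -> hit
N -> hit
B -> hit
W -> hit
Hits: 9 of 14 references → 9/14 = 0.6429.

0.64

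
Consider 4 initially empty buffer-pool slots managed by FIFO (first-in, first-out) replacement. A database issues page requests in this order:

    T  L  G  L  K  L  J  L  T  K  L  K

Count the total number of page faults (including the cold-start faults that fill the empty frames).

T: fault, frames (T)
L: fault, frames (T L)
G: fault, frames (T L G)
L: hit
K: fault, frames (T L G K)
L: hit
J: fault, evict T, frames (L G K J)
L: hit
T: fault, evict L, frames (G K J T)
K: hit
L: fault, evict G, frames (K J T L)
K: hit
Page faults: 7.

7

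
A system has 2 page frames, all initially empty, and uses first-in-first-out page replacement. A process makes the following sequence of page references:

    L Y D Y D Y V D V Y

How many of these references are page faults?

5

L → miss, frames [L]
Y → miss, frames [L, Y]
D → miss, evict L, frames [Y, D]
Y → hit
D → hit
Y → hit
V → miss, evict Y, frames [D, V]
D → hit
V → hit
Y → miss, evict D, frames [V, Y]
Page faults: 5.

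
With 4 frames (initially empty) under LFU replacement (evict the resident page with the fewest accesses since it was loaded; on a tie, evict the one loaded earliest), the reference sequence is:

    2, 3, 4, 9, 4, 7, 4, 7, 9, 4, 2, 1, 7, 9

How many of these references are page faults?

7

2 -> fault, frames (2)
3 -> fault, frames (2 3)
4 -> fault, frames (2 3 4)
9 -> fault, frames (2 3 4 9)
4 -> hit
7 -> fault, evict 2, frames (3 4 9 7)
4 -> hit
7 -> hit
9 -> hit
4 -> hit
2 -> fault, evict 3, frames (4 9 7 2)
1 -> fault, evict 2, frames (4 9 7 1)
7 -> hit
9 -> hit
Page faults: 7.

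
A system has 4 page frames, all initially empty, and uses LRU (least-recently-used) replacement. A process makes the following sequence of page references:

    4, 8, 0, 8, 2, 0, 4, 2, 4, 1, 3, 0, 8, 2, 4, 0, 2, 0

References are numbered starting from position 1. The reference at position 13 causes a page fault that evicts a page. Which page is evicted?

4

pos 1: 4: fault, frames {4}
pos 2: 8: fault, frames {4,8}
pos 3: 0: fault, frames {4,8,0}
pos 4: 8: hit
pos 5: 2: fault, frames {4,0,8,2}
pos 6: 0: hit
pos 7: 4: hit
pos 8: 2: hit
pos 9: 4: hit
pos 10: 1: fault, evict 8, frames {0,2,4,1}
pos 11: 3: fault, evict 0, frames {2,4,1,3}
pos 12: 0: fault, evict 2, frames {4,1,3,0}
pos 13: 8: fault, evict 4, frames {1,3,0,8}
At position 13, page 4 is evicted.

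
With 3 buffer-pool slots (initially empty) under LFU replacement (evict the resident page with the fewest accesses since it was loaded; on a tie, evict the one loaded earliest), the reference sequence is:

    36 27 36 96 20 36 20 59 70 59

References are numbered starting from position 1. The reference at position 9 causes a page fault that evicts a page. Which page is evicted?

59

pos 1: 36 -> miss, frames (36)
pos 2: 27 -> miss, frames (36 27)
pos 3: 36 -> hit
pos 4: 96 -> miss, frames (36 27 96)
pos 5: 20 -> miss, evict 27, frames (36 96 20)
pos 6: 36 -> hit
pos 7: 20 -> hit
pos 8: 59 -> miss, evict 96, frames (36 20 59)
pos 9: 70 -> miss, evict 59, frames (36 20 70)
At position 9, page 59 is evicted.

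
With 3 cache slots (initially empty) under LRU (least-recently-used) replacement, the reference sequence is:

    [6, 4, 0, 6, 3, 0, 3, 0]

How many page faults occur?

4

6 -> fault, frames [6]
4 -> fault, frames [6, 4]
0 -> fault, frames [6, 4, 0]
6 -> hit
3 -> fault, evict 4, frames [0, 6, 3]
0 -> hit
3 -> hit
0 -> hit
Page faults: 4.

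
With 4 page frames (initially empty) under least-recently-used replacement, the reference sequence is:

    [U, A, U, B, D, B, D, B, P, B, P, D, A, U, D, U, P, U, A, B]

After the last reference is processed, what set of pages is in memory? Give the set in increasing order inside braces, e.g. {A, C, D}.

{A, B, P, U}

U → fault, frames {U}
A → fault, frames {U,A}
U → hit
B → fault, frames {A,U,B}
D → fault, frames {A,U,B,D}
B → hit
D → hit
B → hit
P → fault, evict A, frames {U,D,B,P}
B → hit
P → hit
D → hit
A → fault, evict U, frames {B,P,D,A}
U → fault, evict B, frames {P,D,A,U}
D → hit
U → hit
P → hit
U → hit
A → hit
B → fault, evict D, frames {P,U,A,B}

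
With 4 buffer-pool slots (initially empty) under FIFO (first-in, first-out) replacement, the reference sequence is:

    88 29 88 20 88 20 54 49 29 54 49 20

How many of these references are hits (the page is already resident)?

88 → miss, frames [88]
29 → miss, frames [88, 29]
88 → hit
20 → miss, frames [88, 29, 20]
88 → hit
20 → hit
54 → miss, frames [88, 29, 20, 54]
49 → miss, evict 88, frames [29, 20, 54, 49]
29 → hit
54 → hit
49 → hit
20 → hit
Hits: 7.

7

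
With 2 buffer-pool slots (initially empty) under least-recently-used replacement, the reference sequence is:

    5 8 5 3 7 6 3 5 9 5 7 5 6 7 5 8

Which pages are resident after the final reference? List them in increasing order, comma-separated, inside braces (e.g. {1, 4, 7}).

{5, 8}

5: miss, frames [5]
8: miss, frames [5, 8]
5: hit
3: miss, evict 8, frames [5, 3]
7: miss, evict 5, frames [3, 7]
6: miss, evict 3, frames [7, 6]
3: miss, evict 7, frames [6, 3]
5: miss, evict 6, frames [3, 5]
9: miss, evict 3, frames [5, 9]
5: hit
7: miss, evict 9, frames [5, 7]
5: hit
6: miss, evict 7, frames [5, 6]
7: miss, evict 5, frames [6, 7]
5: miss, evict 6, frames [7, 5]
8: miss, evict 7, frames [5, 8]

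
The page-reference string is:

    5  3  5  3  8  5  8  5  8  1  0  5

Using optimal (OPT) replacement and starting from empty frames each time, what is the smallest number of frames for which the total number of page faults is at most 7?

2

f=1: 12 faults
f=2: 5 faults
f=3: 5 faults
f=4: 5 faults
f=5: 5 faults
Smallest f with faults ≤ 7 is 2.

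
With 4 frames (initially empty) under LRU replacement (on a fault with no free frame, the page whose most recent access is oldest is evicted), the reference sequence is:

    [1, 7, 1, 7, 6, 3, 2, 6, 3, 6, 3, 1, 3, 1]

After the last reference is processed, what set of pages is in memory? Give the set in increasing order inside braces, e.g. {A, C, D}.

1: miss, frames (1)
7: miss, frames (1 7)
1: hit
7: hit
6: miss, frames (1 7 6)
3: miss, frames (1 7 6 3)
2: miss, evict 1, frames (7 6 3 2)
6: hit
3: hit
6: hit
3: hit
1: miss, evict 7, frames (2 6 3 1)
3: hit
1: hit

{1, 2, 3, 6}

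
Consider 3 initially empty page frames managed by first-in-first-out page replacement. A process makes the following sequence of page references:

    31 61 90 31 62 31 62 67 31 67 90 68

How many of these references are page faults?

8

31 → miss, frames (31)
61 → miss, frames (31 61)
90 → miss, frames (31 61 90)
31 → hit
62 → miss, evict 31, frames (61 90 62)
31 → miss, evict 61, frames (90 62 31)
62 → hit
67 → miss, evict 90, frames (62 31 67)
31 → hit
67 → hit
90 → miss, evict 62, frames (31 67 90)
68 → miss, evict 31, frames (67 90 68)
Page faults: 8.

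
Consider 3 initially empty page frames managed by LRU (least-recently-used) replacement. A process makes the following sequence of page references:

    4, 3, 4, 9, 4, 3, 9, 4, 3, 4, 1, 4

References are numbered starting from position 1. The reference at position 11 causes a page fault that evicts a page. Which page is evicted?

pos 1: 4 -> fault, frames (4)
pos 2: 3 -> fault, frames (4 3)
pos 3: 4 -> hit
pos 4: 9 -> fault, frames (3 4 9)
pos 5: 4 -> hit
pos 6: 3 -> hit
pos 7: 9 -> hit
pos 8: 4 -> hit
pos 9: 3 -> hit
pos 10: 4 -> hit
pos 11: 1 -> fault, evict 9, frames (3 4 1)
At position 11, page 9 is evicted.

9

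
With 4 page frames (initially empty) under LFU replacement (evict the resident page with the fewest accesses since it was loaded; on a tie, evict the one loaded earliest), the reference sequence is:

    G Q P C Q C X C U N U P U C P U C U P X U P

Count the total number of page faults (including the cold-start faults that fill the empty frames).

G → fault, frames [G]
Q → fault, frames [G, Q]
P → fault, frames [G, Q, P]
C → fault, frames [G, Q, P, C]
Q → hit
C → hit
X → fault, evict G, frames [Q, P, C, X]
C → hit
U → fault, evict P, frames [Q, C, X, U]
N → fault, evict X, frames [Q, C, U, N]
U → hit
P → fault, evict N, frames [Q, C, U, P]
U → hit
C → hit
P → hit
U → hit
C → hit
U → hit
P → hit
X → fault, evict Q, frames [C, U, P, X]
U → hit
P → hit
Page faults: 9.

9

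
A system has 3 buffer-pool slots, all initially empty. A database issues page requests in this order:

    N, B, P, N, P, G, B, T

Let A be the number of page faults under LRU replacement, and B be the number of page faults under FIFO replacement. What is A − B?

Under LRU: F F F . . F F F → 6 faults.
Under FIFO: F F F . . F . F → 5 faults.
A − B = 6 − 5 = 1.

1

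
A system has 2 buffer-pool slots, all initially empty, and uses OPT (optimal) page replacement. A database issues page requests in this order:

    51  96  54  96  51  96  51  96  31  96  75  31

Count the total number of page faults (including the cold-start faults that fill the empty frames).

51: miss, frames (51)
96: miss, frames (51 96)
54: miss, evict 51, frames (96 54)
96: hit
51: miss, evict 54, frames (96 51)
96: hit
51: hit
96: hit
31: miss, evict 51, frames (96 31)
96: hit
75: miss, evict 96, frames (31 75)
31: hit
Page faults: 6.

6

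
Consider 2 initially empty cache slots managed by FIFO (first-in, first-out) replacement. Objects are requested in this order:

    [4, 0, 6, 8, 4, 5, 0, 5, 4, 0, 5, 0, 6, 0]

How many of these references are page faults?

11

4 -> miss, frames {4}
0 -> miss, frames {4,0}
6 -> miss, evict 4, frames {0,6}
8 -> miss, evict 0, frames {6,8}
4 -> miss, evict 6, frames {8,4}
5 -> miss, evict 8, frames {4,5}
0 -> miss, evict 4, frames {5,0}
5 -> hit
4 -> miss, evict 5, frames {0,4}
0 -> hit
5 -> miss, evict 0, frames {4,5}
0 -> miss, evict 4, frames {5,0}
6 -> miss, evict 5, frames {0,6}
0 -> hit
Page faults: 11.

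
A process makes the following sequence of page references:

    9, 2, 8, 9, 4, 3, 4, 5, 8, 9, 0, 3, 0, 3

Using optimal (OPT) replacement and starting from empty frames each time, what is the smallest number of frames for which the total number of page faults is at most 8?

3

f=1: 14 faults
f=2: 9 faults
f=3: 8 faults
f=4: 7 faults
f=5: 7 faults
f=6: 7 faults
f=7: 7 faults
Smallest f with faults ≤ 8 is 3.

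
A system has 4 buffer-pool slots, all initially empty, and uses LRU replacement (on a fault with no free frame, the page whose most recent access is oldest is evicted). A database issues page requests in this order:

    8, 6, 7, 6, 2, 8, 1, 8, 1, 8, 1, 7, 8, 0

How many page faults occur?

7

8 → miss, frames (8)
6 → miss, frames (8 6)
7 → miss, frames (8 6 7)
6 → hit
2 → miss, frames (8 7 6 2)
8 → hit
1 → miss, evict 7, frames (6 2 8 1)
8 → hit
1 → hit
8 → hit
1 → hit
7 → miss, evict 6, frames (2 8 1 7)
8 → hit
0 → miss, evict 2, frames (1 7 8 0)
Page faults: 7.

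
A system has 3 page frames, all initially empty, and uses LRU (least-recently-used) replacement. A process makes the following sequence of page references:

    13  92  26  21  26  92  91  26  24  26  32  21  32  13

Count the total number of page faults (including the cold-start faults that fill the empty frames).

9

13 → miss, frames (13)
92 → miss, frames (13 92)
26 → miss, frames (13 92 26)
21 → miss, evict 13, frames (92 26 21)
26 → hit
92 → hit
91 → miss, evict 21, frames (26 92 91)
26 → hit
24 → miss, evict 92, frames (91 26 24)
26 → hit
32 → miss, evict 91, frames (24 26 32)
21 → miss, evict 24, frames (26 32 21)
32 → hit
13 → miss, evict 26, frames (21 32 13)
Page faults: 9.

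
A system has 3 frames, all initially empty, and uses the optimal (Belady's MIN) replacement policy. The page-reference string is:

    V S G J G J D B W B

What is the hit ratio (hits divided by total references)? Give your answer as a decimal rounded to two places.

0.30

V -> fault, frames [V]
S -> fault, frames [V, S]
G -> fault, frames [V, S, G]
J -> fault, evict S, frames [V, G, J]
G -> hit
J -> hit
D -> fault, evict J, frames [V, G, D]
B -> fault, evict D, frames [V, G, B]
W -> fault, evict G, frames [V, B, W]
B -> hit
Hits: 3 of 10 references → 3/10 = 0.3000.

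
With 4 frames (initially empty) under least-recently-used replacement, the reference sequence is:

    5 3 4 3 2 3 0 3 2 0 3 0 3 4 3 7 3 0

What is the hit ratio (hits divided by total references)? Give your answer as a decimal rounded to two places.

0.67

5 → fault, frames {5}
3 → fault, frames {5,3}
4 → fault, frames {5,3,4}
3 → hit
2 → fault, frames {5,4,3,2}
3 → hit
0 → fault, evict 5, frames {4,2,3,0}
3 → hit
2 → hit
0 → hit
3 → hit
0 → hit
3 → hit
4 → hit
3 → hit
7 → fault, evict 2, frames {0,4,3,7}
3 → hit
0 → hit
Hits: 12 of 18 references → 12/18 = 0.6667.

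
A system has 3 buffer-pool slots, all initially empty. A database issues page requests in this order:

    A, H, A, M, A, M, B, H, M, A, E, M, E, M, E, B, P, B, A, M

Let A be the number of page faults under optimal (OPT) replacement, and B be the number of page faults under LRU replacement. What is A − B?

-3

Under OPT: F F . F . . F . . F F . . . . . F . F . → 8 faults.
Under LRU: F F . F . . F F . F F . . . . F F . F F → 11 faults.
A − B = 8 − 11 = -3.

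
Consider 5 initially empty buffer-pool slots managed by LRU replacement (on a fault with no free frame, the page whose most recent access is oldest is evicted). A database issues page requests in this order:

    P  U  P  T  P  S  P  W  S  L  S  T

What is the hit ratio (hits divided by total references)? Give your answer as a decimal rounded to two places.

0.50

P -> fault, frames {P}
U -> fault, frames {P,U}
P -> hit
T -> fault, frames {U,P,T}
P -> hit
S -> fault, frames {U,T,P,S}
P -> hit
W -> fault, frames {U,T,S,P,W}
S -> hit
L -> fault, evict U, frames {T,P,W,S,L}
S -> hit
T -> hit
Hits: 6 of 12 references → 6/12 = 0.5000.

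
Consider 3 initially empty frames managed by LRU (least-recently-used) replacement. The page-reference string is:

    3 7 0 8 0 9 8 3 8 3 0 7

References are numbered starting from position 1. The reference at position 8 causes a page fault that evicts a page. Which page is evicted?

pos 1: 3 → fault, frames {3}
pos 2: 7 → fault, frames {3,7}
pos 3: 0 → fault, frames {3,7,0}
pos 4: 8 → fault, evict 3, frames {7,0,8}
pos 5: 0 → hit
pos 6: 9 → fault, evict 7, frames {8,0,9}
pos 7: 8 → hit
pos 8: 3 → fault, evict 0, frames {9,8,3}
At position 8, page 0 is evicted.

0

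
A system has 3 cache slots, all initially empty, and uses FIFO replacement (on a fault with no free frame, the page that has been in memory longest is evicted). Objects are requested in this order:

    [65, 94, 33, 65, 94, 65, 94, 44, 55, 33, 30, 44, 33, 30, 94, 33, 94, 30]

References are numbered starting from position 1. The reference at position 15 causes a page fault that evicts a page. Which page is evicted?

55

pos 1: 65: fault, frames [65]
pos 2: 94: fault, frames [65, 94]
pos 3: 33: fault, frames [65, 94, 33]
pos 4: 65: hit
pos 5: 94: hit
pos 6: 65: hit
pos 7: 94: hit
pos 8: 44: fault, evict 65, frames [94, 33, 44]
pos 9: 55: fault, evict 94, frames [33, 44, 55]
pos 10: 33: hit
pos 11: 30: fault, evict 33, frames [44, 55, 30]
pos 12: 44: hit
pos 13: 33: fault, evict 44, frames [55, 30, 33]
pos 14: 30: hit
pos 15: 94: fault, evict 55, frames [30, 33, 94]
At position 15, page 55 is evicted.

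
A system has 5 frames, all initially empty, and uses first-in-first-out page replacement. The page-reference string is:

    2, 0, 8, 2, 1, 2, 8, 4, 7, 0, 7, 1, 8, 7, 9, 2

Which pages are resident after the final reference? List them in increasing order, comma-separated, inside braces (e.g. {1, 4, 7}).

2 → fault, frames [2]
0 → fault, frames [2, 0]
8 → fault, frames [2, 0, 8]
2 → hit
1 → fault, frames [2, 0, 8, 1]
2 → hit
8 → hit
4 → fault, frames [2, 0, 8, 1, 4]
7 → fault, evict 2, frames [0, 8, 1, 4, 7]
0 → hit
7 → hit
1 → hit
8 → hit
7 → hit
9 → fault, evict 0, frames [8, 1, 4, 7, 9]
2 → fault, evict 8, frames [1, 4, 7, 9, 2]

{1, 2, 4, 7, 9}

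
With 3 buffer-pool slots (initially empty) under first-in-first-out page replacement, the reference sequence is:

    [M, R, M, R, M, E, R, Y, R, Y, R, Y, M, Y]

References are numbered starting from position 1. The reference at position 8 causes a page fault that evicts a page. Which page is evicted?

M

pos 1: M: fault, frames (M)
pos 2: R: fault, frames (M R)
pos 3: M: hit
pos 4: R: hit
pos 5: M: hit
pos 6: E: fault, frames (M R E)
pos 7: R: hit
pos 8: Y: fault, evict M, frames (R E Y)
At position 8, page M is evicted.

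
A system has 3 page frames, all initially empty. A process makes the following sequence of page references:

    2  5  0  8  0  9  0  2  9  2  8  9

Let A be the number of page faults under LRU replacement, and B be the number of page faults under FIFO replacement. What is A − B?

Under LRU: F F F F . F . F . . F . → 7 faults.
Under FIFO: F F F F . F . F . . . . → 6 faults.
A − B = 7 − 6 = 1.

1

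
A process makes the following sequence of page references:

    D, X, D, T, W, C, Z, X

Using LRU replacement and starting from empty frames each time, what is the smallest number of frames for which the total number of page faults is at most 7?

f=1: 8 faults
f=2: 7 faults
f=3: 7 faults
f=4: 7 faults
f=5: 7 faults
f=6: 6 faults
Smallest f with faults ≤ 7 is 2.

2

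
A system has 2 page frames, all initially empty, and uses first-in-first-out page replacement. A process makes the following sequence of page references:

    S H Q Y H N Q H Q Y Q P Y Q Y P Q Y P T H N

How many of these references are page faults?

S → miss, frames [S]
H → miss, frames [S, H]
Q → miss, evict S, frames [H, Q]
Y → miss, evict H, frames [Q, Y]
H → miss, evict Q, frames [Y, H]
N → miss, evict Y, frames [H, N]
Q → miss, evict H, frames [N, Q]
H → miss, evict N, frames [Q, H]
Q → hit
Y → miss, evict Q, frames [H, Y]
Q → miss, evict H, frames [Y, Q]
P → miss, evict Y, frames [Q, P]
Y → miss, evict Q, frames [P, Y]
Q → miss, evict P, frames [Y, Q]
Y → hit
P → miss, evict Y, frames [Q, P]
Q → hit
Y → miss, evict Q, frames [P, Y]
P → hit
T → miss, evict P, frames [Y, T]
H → miss, evict Y, frames [T, H]
N → miss, evict T, frames [H, N]
Page faults: 18.

18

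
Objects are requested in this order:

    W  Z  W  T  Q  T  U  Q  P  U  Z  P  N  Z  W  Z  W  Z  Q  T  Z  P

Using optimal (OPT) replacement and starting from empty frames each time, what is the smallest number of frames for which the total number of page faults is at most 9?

f=1: 22 faults
f=2: 12 faults
f=3: 10 faults
f=4: 9 faults
f=5: 8 faults
f=6: 7 faults
f=7: 7 faults
Smallest f with faults ≤ 9 is 4.

4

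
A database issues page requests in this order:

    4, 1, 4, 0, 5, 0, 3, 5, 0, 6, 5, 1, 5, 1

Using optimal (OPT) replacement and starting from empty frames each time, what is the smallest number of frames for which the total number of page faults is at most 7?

f=1: 14 faults
f=2: 8 faults
f=3: 7 faults
f=4: 6 faults
f=5: 6 faults
f=6: 6 faults
Smallest f with faults ≤ 7 is 3.

3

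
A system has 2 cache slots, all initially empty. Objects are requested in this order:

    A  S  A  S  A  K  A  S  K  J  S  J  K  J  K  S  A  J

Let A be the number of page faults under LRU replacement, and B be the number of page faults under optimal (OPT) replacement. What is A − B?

3

Under LRU: F F . . . F . F F F F . F . . F F F → 11 faults.
Under OPT: F F . . . F . F . F . . F . . F F . → 8 faults.
A − B = 11 − 8 = 3.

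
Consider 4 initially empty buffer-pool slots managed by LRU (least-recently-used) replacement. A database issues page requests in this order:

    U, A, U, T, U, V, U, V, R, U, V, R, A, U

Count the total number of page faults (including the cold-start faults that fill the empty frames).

U → miss, frames {U}
A → miss, frames {U,A}
U → hit
T → miss, frames {A,U,T}
U → hit
V → miss, frames {A,T,U,V}
U → hit
V → hit
R → miss, evict A, frames {T,U,V,R}
U → hit
V → hit
R → hit
A → miss, evict T, frames {U,V,R,A}
U → hit
Page faults: 6.

6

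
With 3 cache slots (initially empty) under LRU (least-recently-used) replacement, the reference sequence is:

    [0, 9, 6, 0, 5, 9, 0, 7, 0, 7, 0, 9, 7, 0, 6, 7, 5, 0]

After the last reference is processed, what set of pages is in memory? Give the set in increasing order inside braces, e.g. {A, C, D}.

0: fault, frames (0)
9: fault, frames (0 9)
6: fault, frames (0 9 6)
0: hit
5: fault, evict 9, frames (6 0 5)
9: fault, evict 6, frames (0 5 9)
0: hit
7: fault, evict 5, frames (9 0 7)
0: hit
7: hit
0: hit
9: hit
7: hit
0: hit
6: fault, evict 9, frames (7 0 6)
7: hit
5: fault, evict 0, frames (6 7 5)
0: fault, evict 6, frames (7 5 0)

{0, 5, 7}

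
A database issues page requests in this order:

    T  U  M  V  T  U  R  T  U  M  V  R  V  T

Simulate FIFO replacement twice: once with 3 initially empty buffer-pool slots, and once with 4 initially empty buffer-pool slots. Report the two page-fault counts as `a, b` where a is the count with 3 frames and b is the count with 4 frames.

10, 11

3 frames: F F F F F F F . . F F . . F → 10 faults.
4 frames: F F F F . . F F F F F F . F → 11 faults.
11 > 10: adding a frame increased faults — Belady's anomaly.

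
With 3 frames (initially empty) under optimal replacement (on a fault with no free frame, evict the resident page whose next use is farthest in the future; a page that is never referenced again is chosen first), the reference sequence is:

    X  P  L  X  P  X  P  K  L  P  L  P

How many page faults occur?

4

X -> miss, frames [X]
P -> miss, frames [X, P]
L -> miss, frames [X, P, L]
X -> hit
P -> hit
X -> hit
P -> hit
K -> miss, evict X, frames [P, L, K]
L -> hit
P -> hit
L -> hit
P -> hit
Page faults: 4.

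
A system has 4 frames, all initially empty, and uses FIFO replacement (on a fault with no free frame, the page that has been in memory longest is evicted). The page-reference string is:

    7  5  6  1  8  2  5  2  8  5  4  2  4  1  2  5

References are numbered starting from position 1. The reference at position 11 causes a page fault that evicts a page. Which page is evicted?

pos 1: 7 -> fault, frames {7}
pos 2: 5 -> fault, frames {7,5}
pos 3: 6 -> fault, frames {7,5,6}
pos 4: 1 -> fault, frames {7,5,6,1}
pos 5: 8 -> fault, evict 7, frames {5,6,1,8}
pos 6: 2 -> fault, evict 5, frames {6,1,8,2}
pos 7: 5 -> fault, evict 6, frames {1,8,2,5}
pos 8: 2 -> hit
pos 9: 8 -> hit
pos 10: 5 -> hit
pos 11: 4 -> fault, evict 1, frames {8,2,5,4}
At position 11, page 1 is evicted.

1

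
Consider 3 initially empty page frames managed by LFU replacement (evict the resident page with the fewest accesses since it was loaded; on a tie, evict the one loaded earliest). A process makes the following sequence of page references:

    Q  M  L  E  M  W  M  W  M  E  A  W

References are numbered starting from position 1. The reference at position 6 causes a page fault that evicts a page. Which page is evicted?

pos 1: Q: miss, frames [Q]
pos 2: M: miss, frames [Q, M]
pos 3: L: miss, frames [Q, M, L]
pos 4: E: miss, evict Q, frames [M, L, E]
pos 5: M: hit
pos 6: W: miss, evict L, frames [M, E, W]
At position 6, page L is evicted.

L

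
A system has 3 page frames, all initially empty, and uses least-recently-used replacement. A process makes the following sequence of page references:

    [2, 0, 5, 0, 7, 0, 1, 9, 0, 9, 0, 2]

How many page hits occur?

5

2: fault, frames (2)
0: fault, frames (2 0)
5: fault, frames (2 0 5)
0: hit
7: fault, evict 2, frames (5 0 7)
0: hit
1: fault, evict 5, frames (7 0 1)
9: fault, evict 7, frames (0 1 9)
0: hit
9: hit
0: hit
2: fault, evict 1, frames (9 0 2)
Hits: 5.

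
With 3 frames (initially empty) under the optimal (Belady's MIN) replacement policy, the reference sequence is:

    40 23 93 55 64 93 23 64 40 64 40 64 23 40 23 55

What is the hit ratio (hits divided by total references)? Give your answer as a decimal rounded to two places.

0.56

40 → miss, frames {40}
23 → miss, frames {40,23}
93 → miss, frames {40,23,93}
55 → miss, evict 40, frames {23,93,55}
64 → miss, evict 55, frames {23,93,64}
93 → hit
23 → hit
64 → hit
40 → miss, evict 93, frames {23,64,40}
64 → hit
40 → hit
64 → hit
23 → hit
40 → hit
23 → hit
55 → miss, evict 40, frames {23,64,55}
Hits: 9 of 16 references → 9/16 = 0.5625.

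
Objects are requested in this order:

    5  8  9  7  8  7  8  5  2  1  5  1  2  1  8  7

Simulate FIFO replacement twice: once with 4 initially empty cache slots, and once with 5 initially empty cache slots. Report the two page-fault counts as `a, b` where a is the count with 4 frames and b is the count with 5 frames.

9, 8

4 frames: F F F F . . . . F F F . . . F F → 9 faults.
5 frames: F F F F . . . . F F F . . . F . → 8 faults.
8 < 9: adding a frame reduced faults, as is typical.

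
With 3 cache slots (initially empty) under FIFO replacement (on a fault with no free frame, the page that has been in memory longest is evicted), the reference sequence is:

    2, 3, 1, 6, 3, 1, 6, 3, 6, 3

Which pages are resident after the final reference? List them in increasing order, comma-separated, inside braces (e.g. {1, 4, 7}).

{1, 3, 6}

2 -> fault, frames (2)
3 -> fault, frames (2 3)
1 -> fault, frames (2 3 1)
6 -> fault, evict 2, frames (3 1 6)
3 -> hit
1 -> hit
6 -> hit
3 -> hit
6 -> hit
3 -> hit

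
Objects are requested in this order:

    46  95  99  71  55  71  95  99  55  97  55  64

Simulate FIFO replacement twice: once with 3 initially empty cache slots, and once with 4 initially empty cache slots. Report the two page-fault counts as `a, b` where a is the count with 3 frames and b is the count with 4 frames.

3 frames: F F F F F . F F . F F F → 10 faults.
4 frames: F F F F F . . . . F . F → 7 faults.
7 < 10: adding a frame reduced faults, as is typical.

10, 7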